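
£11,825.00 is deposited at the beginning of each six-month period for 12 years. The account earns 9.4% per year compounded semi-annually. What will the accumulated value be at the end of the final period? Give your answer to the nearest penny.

This is an annuity due: 24 deposits of £11,825.00 at the beginning of each six-month period.
Periodic rate r = 0.094/2 per half-year; n is counted in half-years.
FV = PMT × [((1+r)^n − 1)/r] × (1+r) = 11,825 × [(1+r)^24 − 1] / r × (1+r) = £529,756.66

£529,756.66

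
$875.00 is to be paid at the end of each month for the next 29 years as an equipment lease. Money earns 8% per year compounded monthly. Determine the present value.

$118,251.90

This is an ordinary annuity: 348 payments of $875.00 at the end of each month.
Periodic rate r = 0.08/12 per month; n is counted in months.
PV = PMT × [(1 − (1+r)^−n)/r] = 875 × [1 − (1+r)^−348] / r = $118,251.90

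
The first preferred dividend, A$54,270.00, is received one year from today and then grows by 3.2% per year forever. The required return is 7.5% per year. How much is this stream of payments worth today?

Periodic rate r = 0.075 per year.
Growing perpetuity (Gordon): PV = PMT₁ / (r − g) = 54,270 / (r − 0.032) = A$1,262,093.02.

A$1,262,093.02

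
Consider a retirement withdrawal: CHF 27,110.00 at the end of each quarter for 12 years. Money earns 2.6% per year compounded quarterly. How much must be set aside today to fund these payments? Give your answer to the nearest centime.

This is an ordinary annuity: 48 payments of CHF 27,110.00 at the end of each quarter.
Periodic rate r = 0.026/4 per quarter; n is counted in quarters.
PV = PMT × [(1 − (1+r)^−n)/r] = 27,110 × [1 − (1+r)^−48] / r = CHF 1,114,759.32

CHF 1,114,759.32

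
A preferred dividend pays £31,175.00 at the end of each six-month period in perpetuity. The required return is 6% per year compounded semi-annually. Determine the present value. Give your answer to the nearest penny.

Periodic rate r = 0.06/2 per half-year.
Level perpetuity: PV = PMT / r = 31,175 / (0.06/2) = £1,039,166.67.

£1,039,166.67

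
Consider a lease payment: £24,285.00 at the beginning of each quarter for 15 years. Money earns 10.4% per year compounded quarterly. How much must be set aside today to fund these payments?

£752,890.34

This is an annuity due: 60 payments of £24,285.00 at the beginning of each quarter.
Periodic rate r = 0.104/4 per quarter; n is counted in quarters.
PV = PMT × [(1 − (1+r)^−n)/r] × (1+r) = 24,285 × [1 − (1+r)^−60] / r × (1+r) = £752,890.34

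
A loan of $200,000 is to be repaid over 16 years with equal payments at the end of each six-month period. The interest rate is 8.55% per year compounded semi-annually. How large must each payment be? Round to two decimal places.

$11,584.73

Level ordinary annuity; solve PV = PMT × [(1 − (1+r)^−n)/r] for PMT.
Periodic rate r = 0.0855/2 per half-year; n is counted in half-years.
With n = 32: PMT = 200,000 / ([(1 − (1+r)^−n)/r]) = $11,584.73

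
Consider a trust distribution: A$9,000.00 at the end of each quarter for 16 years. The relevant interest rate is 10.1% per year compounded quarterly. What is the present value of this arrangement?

A$284,179.41

This is an ordinary annuity: 64 payments of A$9,000.00 at the end of each quarter.
Periodic rate r = 0.101/4 per quarter; n is counted in quarters.
PV = PMT × [(1 − (1+r)^−n)/r] = 9,000 × [1 − (1+r)^−64] / r = A$284,179.41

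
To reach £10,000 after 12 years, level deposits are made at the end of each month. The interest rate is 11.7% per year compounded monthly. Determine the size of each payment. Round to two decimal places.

Level ordinary annuity; solve FV = PMT × [((1+r)^n − 1)/r] for PMT.
Periodic rate r = 0.117/12 per month; n is counted in months.
With n = 144: PMT = 10,000 / ([((1+r)^n − 1)/r]) = £32.03

£32.03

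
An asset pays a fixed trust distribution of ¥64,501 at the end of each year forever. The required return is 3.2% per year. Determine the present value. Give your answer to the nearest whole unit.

¥2,015,656

Periodic rate r = 0.032 per year.
Level perpetuity: PV = PMT / r = 64,501 / (0.032) = ¥2,015,656.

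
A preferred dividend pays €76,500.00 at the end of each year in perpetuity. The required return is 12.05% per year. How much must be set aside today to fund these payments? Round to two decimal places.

€634,854.77

Periodic rate r = 0.1205 per year.
Level perpetuity: PV = PMT / r = 76,500 / (0.1205) = €634,854.77.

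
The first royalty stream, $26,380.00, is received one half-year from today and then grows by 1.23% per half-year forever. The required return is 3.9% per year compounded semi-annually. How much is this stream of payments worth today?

Periodic rate r = 0.039/2 per half-year.
Growing perpetuity (Gordon): PV = PMT₁ / (r − g) = 26,380 / (r − 0.0123) = $3,663,888.89.

$3,663,888.89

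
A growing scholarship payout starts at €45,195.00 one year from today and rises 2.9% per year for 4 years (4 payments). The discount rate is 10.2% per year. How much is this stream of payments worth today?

€148,454.62

Periodic rate r = 0.102 per year.
Growing ordinary annuity: PV = PMT₁ × [1 − ((1+g)/(1+r))^n] / (r − g) = 45,195 × [1 − ((1+0.029)/(1+r))^4] / (r − 0.029) = €148,454.62.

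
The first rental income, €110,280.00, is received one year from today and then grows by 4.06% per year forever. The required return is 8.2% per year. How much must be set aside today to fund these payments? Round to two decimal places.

€2,663,768.12

Periodic rate r = 0.082 per year.
Growing perpetuity (Gordon): PV = PMT₁ / (r − g) = 110,280 / (r − 0.0406) = €2,663,768.12.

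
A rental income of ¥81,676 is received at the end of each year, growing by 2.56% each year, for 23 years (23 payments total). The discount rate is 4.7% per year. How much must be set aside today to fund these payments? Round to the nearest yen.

¥1,443,070

Periodic rate r = 0.047 per year.
Growing ordinary annuity: PV = PMT₁ × [1 − ((1+g)/(1+r))^n] / (r − g) = 81,676 × [1 − ((1+0.0256)/(1+r))^23] / (r − 0.0256) = ¥1,443,070.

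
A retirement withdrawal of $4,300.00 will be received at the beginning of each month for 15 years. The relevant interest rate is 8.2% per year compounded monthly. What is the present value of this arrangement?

$447,604.64

This is an annuity due: 180 payments of $4,300.00 at the beginning of each month.
Periodic rate r = 0.082/12 per month; n is counted in months.
PV = PMT × [(1 − (1+r)^−n)/r] × (1+r) = 4,300 × [1 − (1+r)^−180] / r × (1+r) = $447,604.64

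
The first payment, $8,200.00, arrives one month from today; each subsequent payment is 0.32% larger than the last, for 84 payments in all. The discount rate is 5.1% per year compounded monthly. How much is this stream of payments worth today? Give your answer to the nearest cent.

Periodic rate r = 0.051/12 per month; n is counted in months.
Growing ordinary annuity: PV = PMT₁ × [1 − ((1+g)/(1+r))^n] / (r − g) = 8,200 × [1 − ((1+0.0032)/(1+r))^84] / (r − 0.0032) = $656,956.85.

$656,956.85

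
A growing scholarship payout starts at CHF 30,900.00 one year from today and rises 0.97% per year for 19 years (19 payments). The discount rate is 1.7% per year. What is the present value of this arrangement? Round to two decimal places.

CHF 541,466.73

Periodic rate r = 0.017 per year.
Growing ordinary annuity: PV = PMT₁ × [1 − ((1+g)/(1+r))^n] / (r − g) = 30,900 × [1 − ((1+0.0097)/(1+r))^19] / (r − 0.0097) = CHF 541,466.73.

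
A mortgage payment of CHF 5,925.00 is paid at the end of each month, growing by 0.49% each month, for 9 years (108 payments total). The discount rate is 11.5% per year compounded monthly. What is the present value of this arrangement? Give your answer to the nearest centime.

Periodic rate r = 0.115/12 per month; n is counted in months.
Growing ordinary annuity: PV = PMT₁ × [1 − ((1+g)/(1+r))^n] / (r − g) = 5,925 × [1 − ((1+0.0049)/(1+r))^108] / (r − 0.0049) = CHF 499,446.75.

CHF 499,446.75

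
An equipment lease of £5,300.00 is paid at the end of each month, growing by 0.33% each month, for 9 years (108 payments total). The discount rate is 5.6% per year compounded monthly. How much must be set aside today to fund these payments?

Periodic rate r = 0.056/12 per month; n is counted in months.
Growing ordinary annuity: PV = PMT₁ × [1 − ((1+g)/(1+r))^n] / (r − g) = 5,300 × [1 − ((1+0.0033)/(1+r))^108] / (r − 0.0033) = £530,200.88.

£530,200.88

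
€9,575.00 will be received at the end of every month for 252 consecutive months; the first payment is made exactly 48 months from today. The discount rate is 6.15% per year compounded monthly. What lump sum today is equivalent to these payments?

Ordinary annuity of 252 payments, first payment at period 48.
Periodic rate r = 0.0615/12 per month; n is counted in months.
The ordinary-annuity PV formula values the stream one period before the first payment (period 47); discount that back 47 periods:
PV₀ = 9,575 × [1 − (1+r)^−252] / r × (1+r)^−47 = €1,064,094.40

€1,064,094.40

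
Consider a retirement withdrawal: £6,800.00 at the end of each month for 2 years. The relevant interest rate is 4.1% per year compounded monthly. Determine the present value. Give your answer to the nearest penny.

£156,431.72

This is an ordinary annuity: 24 payments of £6,800.00 at the end of each month.
Periodic rate r = 0.041/12 per month; n is counted in months.
PV = PMT × [(1 − (1+r)^−n)/r] = 6,800 × [1 − (1+r)^−24] / r = £156,431.72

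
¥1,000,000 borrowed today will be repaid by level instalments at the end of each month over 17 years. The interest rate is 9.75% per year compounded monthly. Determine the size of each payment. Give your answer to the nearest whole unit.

¥10,054

Level ordinary annuity; solve PV = PMT × [(1 − (1+r)^−n)/r] for PMT.
Periodic rate r = 0.0975/12 per month; n is counted in months.
With n = 204: PMT = 1,000,000 / ([(1 − (1+r)^−n)/r]) = ¥10,054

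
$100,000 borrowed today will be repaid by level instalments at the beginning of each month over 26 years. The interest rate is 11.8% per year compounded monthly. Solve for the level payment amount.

Level annuity due; solve PV = PMT × [(1 − (1+r)^−n)/r] × (1+r) for PMT.
Periodic rate r = 0.118/12 per month; n is counted in months.
With n = 312: PMT = 100,000 / ([(1 − (1+r)^−n)/r] × (1+r)) = $1,022.01

$1,022.01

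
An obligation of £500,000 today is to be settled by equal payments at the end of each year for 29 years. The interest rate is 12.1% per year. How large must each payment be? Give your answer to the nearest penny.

Level ordinary annuity; solve PV = PMT × [(1 − (1+r)^−n)/r] for PMT.
Periodic rate r = 0.121 per year.
With n = 29: PMT = 500,000 / ([(1 − (1+r)^−n)/r]) = £62,787.22

£62,787.22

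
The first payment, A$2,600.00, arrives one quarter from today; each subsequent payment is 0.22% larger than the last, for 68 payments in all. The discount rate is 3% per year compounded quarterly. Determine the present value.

Periodic rate r = 0.03/4 per quarter; n is counted in quarters.
Growing ordinary annuity: PV = PMT₁ × [1 − ((1+g)/(1+r))^n] / (r − g) = 2,600 × [1 − ((1+0.0022)/(1+r))^68] / (r − 0.0022) = A$147,851.25.

A$147,851.25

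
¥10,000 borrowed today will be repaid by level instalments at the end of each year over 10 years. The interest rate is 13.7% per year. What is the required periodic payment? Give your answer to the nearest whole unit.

¥1,895

Level ordinary annuity; solve PV = PMT × [(1 − (1+r)^−n)/r] for PMT.
Periodic rate r = 0.137 per year.
With n = 10: PMT = 10,000 / ([(1 − (1+r)^−n)/r]) = ¥1,895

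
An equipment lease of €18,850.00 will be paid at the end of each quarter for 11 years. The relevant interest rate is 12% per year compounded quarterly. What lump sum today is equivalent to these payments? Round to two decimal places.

€457,193.06

This is an ordinary annuity: 44 payments of €18,850.00 at the end of each quarter.
Periodic rate r = 0.12/4 per quarter; n is counted in quarters.
PV = PMT × [(1 − (1+r)^−n)/r] = 18,850 × [1 − (1+r)^−44] / r = €457,193.06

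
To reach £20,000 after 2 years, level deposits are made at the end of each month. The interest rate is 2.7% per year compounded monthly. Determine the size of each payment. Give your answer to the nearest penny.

£811.97

Level ordinary annuity; solve FV = PMT × [((1+r)^n − 1)/r] for PMT.
Periodic rate r = 0.027/12 per month; n is counted in months.
With n = 24: PMT = 20,000 / ([((1+r)^n − 1)/r]) = £811.97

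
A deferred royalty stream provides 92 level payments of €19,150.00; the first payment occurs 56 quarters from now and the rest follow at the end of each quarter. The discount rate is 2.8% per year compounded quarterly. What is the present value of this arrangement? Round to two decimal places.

€882,859.82

Ordinary annuity of 92 payments, first payment at period 56.
Periodic rate r = 0.028/4 per quarter; n is counted in quarters.
The ordinary-annuity PV formula values the stream one period before the first payment (period 55); discount that back 55 periods:
PV₀ = 19,150 × [1 − (1+r)^−92] / r × (1+r)^−55 = €882,859.82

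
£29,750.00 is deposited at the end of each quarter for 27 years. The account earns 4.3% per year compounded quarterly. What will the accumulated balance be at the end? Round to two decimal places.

This is an ordinary annuity: 108 deposits of £29,750.00 at the end of each quarter.
Periodic rate r = 0.043/4 per quarter; n is counted in quarters.
FV = PMT × [((1+r)^n − 1)/r] = 29,750 × [(1+r)^108 − 1] / r = £6,014,761.84

£6,014,761.84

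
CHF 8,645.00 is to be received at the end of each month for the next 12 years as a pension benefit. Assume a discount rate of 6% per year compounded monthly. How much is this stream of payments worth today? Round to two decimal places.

This is an ordinary annuity: 144 payments of CHF 8,645.00 at the end of each month.
Periodic rate r = 0.06/12 per month; n is counted in months.
PV = PMT × [(1 − (1+r)^−n)/r] = 8,645 × [1 − (1+r)^−144] / r = CHF 885,894.15

CHF 885,894.15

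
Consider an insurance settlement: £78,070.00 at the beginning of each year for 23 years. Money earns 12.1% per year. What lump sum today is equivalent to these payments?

This is an annuity due: 23 payments of £78,070.00 at the beginning of each year.
Periodic rate r = 0.121 per year.
PV = PMT × [(1 − (1+r)^−n)/r] × (1+r) = 78,070 × [1 − (1+r)^−23] / r × (1+r) = £670,991.83

£670,991.83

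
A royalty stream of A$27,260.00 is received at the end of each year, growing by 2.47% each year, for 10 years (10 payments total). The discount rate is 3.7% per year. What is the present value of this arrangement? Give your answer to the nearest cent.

A$249,277.47

Periodic rate r = 0.037 per year.
Growing ordinary annuity: PV = PMT₁ × [1 − ((1+g)/(1+r))^n] / (r − g) = 27,260 × [1 − ((1+0.0247)/(1+r))^10] / (r − 0.0247) = A$249,277.47.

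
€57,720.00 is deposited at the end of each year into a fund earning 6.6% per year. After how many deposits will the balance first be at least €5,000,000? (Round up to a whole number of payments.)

30 payments

Periodic rate r = 0.066 per year.
Ordinary annuity FV: 5,000,000 = 57,720 × [((1+r)^n − 1)/r].
(1+r)^n = 1 + 5,000,000 × r / 57,720, so n = ln(1 + 5,000,000·r/57,720) / ln(1+r) = 29.80.
Round up to a whole number of payments: n = 30.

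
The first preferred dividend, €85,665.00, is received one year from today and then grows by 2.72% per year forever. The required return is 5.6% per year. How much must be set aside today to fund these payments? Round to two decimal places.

€2,974,479.17

Periodic rate r = 0.056 per year.
Growing perpetuity (Gordon): PV = PMT₁ / (r − g) = 85,665 / (r − 0.0272) = €2,974,479.17.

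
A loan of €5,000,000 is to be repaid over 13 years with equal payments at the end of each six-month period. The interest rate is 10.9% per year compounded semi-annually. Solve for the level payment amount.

€364,132.14

Level ordinary annuity; solve PV = PMT × [(1 − (1+r)^−n)/r] for PMT.
Periodic rate r = 0.109/2 per half-year; n is counted in half-years.
With n = 26: PMT = 5,000,000 / ([(1 − (1+r)^−n)/r]) = €364,132.14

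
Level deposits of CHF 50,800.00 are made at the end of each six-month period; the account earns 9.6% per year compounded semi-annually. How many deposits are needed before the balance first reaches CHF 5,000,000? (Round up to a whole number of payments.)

Periodic rate r = 0.096/2 per half-year; n is counted in half-years.
Ordinary annuity FV: 5,000,000 = 50,800 × [((1+r)^n − 1)/r].
(1+r)^n = 1 + 5,000,000 × r / 50,800, so n = ln(1 + 5,000,000·r/50,800) / ln(1+r) = 37.21.
Round up to a whole number of payments: n = 38.

38 payments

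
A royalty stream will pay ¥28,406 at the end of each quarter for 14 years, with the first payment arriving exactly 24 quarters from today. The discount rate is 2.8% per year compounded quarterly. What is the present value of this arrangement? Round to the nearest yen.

Ordinary annuity of 56 payments, first payment at period 24.
Periodic rate r = 0.028/4 per quarter; n is counted in quarters.
The ordinary-annuity PV formula values the stream one period before the first payment (period 23); discount that back 23 periods:
PV₀ = 28,406 × [1 − (1+r)^−56] / r × (1+r)^−23 = ¥1,117,731

¥1,117,731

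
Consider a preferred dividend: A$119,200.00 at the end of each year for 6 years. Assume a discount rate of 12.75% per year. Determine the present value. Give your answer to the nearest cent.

This is an ordinary annuity: 6 payments of A$119,200.00 at the end of each year.
Periodic rate r = 0.1275 per year.
PV = PMT × [(1 − (1+r)^−n)/r] = 119,200 × [1 − (1+r)^−6] / r = A$479,843.95

A$479,843.95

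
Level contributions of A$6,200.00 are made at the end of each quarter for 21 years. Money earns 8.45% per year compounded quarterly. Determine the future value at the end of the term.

A$1,405,626.07

This is an ordinary annuity: 84 deposits of A$6,200.00 at the end of each quarter.
Periodic rate r = 0.0845/4 per quarter; n is counted in quarters.
FV = PMT × [((1+r)^n − 1)/r] = 6,200 × [(1+r)^84 − 1] / r = A$1,405,626.07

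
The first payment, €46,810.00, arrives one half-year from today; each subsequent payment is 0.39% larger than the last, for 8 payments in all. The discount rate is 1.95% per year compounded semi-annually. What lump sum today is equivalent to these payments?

€363,430.46

Periodic rate r = 0.0195/2 per half-year; n is counted in half-years.
Growing ordinary annuity: PV = PMT₁ × [1 − ((1+g)/(1+r))^n] / (r − g) = 46,810 × [1 − ((1+0.0039)/(1+r))^8] / (r − 0.0039) = €363,430.46.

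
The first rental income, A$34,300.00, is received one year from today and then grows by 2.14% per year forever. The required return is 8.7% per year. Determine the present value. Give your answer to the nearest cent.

A$522,865.85

Periodic rate r = 0.087 per year.
Growing perpetuity (Gordon): PV = PMT₁ / (r − g) = 34,300 / (r − 0.0214) = A$522,865.85.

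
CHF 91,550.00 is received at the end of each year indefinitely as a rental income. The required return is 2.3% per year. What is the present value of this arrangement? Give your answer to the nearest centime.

CHF 3,980,434.78

Periodic rate r = 0.023 per year.
Level perpetuity: PV = PMT / r = 91,550 / (0.023) = CHF 3,980,434.78.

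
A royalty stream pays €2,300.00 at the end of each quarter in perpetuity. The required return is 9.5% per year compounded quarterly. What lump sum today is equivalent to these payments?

Periodic rate r = 0.095/4 per quarter.
Level perpetuity: PV = PMT / r = 2,300 / (0.095/4) = €96,842.11.

€96,842.11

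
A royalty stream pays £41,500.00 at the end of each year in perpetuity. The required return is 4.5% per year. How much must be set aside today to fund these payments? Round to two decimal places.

Periodic rate r = 0.045 per year.
Level perpetuity: PV = PMT / r = 41,500 / (0.045) = £922,222.22.

£922,222.22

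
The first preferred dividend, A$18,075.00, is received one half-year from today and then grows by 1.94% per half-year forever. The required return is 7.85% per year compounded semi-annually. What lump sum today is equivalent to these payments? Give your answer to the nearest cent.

Periodic rate r = 0.0785/2 per half-year.
Growing perpetuity (Gordon): PV = PMT₁ / (r − g) = 18,075 / (r − 0.0194) = A$910,579.35.

A$910,579.35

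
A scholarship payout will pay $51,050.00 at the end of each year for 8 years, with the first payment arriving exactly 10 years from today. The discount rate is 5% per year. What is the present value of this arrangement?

$212,686.79

Ordinary annuity of 8 payments, first payment at period 10.
Periodic rate r = 0.05 per year.
The ordinary-annuity PV formula values the stream one period before the first payment (period 9); discount that back 9 periods:
PV₀ = 51,050 × [1 − (1+r)^−8] / r × (1+r)^−9 = $212,686.79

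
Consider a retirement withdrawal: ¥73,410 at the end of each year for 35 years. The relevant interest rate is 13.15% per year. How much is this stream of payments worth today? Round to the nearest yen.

¥550,856

This is an ordinary annuity: 35 payments of ¥73,410 at the end of each year.
Periodic rate r = 0.1315 per year.
PV = PMT × [(1 − (1+r)^−n)/r] = 73,410 × [1 − (1+r)^−35] / r = ¥550,856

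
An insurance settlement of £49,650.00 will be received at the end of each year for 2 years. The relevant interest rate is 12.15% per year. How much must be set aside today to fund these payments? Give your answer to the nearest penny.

This is an ordinary annuity: 2 payments of £49,650.00 at the end of each year.
Periodic rate r = 0.1215 per year.
PV = PMT × [(1 − (1+r)^−n)/r] = 49,650 × [1 − (1+r)^−2] / r = £83,745.93

£83,745.93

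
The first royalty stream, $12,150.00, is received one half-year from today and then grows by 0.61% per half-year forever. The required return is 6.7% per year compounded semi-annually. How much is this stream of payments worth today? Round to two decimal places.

Periodic rate r = 0.067/2 per half-year.
Growing perpetuity (Gordon): PV = PMT₁ / (r − g) = 12,150 / (r − 0.0061) = $443,430.66.

$443,430.66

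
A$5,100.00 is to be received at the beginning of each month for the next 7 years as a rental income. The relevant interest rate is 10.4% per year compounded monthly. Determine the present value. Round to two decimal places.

A$306,045.84

This is an annuity due: 84 payments of A$5,100.00 at the beginning of each month.
Periodic rate r = 0.104/12 per month; n is counted in months.
PV = PMT × [(1 − (1+r)^−n)/r] × (1+r) = 5,100 × [1 − (1+r)^−84] / r × (1+r) = A$306,045.84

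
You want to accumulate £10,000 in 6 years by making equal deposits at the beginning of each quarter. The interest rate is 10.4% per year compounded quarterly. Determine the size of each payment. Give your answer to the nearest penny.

£297.59

Level annuity due; solve FV = PMT × [((1+r)^n − 1)/r] × (1+r) for PMT.
Periodic rate r = 0.104/4 per quarter; n is counted in quarters.
With n = 24: PMT = 10,000 / ([((1+r)^n − 1)/r] × (1+r)) = £297.59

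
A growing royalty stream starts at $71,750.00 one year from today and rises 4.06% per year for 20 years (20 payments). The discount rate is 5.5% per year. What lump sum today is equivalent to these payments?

$1,197,457.89

Periodic rate r = 0.055 per year.
Growing ordinary annuity: PV = PMT₁ × [1 − ((1+g)/(1+r))^n] / (r − g) = 71,750 × [1 − ((1+0.0406)/(1+r))^20] / (r − 0.0406) = $1,197,457.89.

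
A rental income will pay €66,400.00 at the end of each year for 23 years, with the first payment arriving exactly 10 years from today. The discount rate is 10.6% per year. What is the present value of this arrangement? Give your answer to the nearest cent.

Ordinary annuity of 23 payments, first payment at period 10.
Periodic rate r = 0.106 per year.
The ordinary-annuity PV formula values the stream one period before the first payment (period 9); discount that back 9 periods:
PV₀ = 66,400 × [1 − (1+r)^−23] / r × (1+r)^−9 = €228,039.67

€228,039.67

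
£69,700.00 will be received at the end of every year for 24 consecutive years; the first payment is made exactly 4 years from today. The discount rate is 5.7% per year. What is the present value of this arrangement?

Ordinary annuity of 24 payments, first payment at period 4.
Periodic rate r = 0.057 per year.
The ordinary-annuity PV formula values the stream one period before the first payment (period 3); discount that back 3 periods:
PV₀ = 69,700 × [1 − (1+r)^−24] / r × (1+r)^−3 = £761,722.28

£761,722.28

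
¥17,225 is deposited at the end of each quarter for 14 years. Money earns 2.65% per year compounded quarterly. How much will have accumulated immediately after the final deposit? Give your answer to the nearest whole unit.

This is an ordinary annuity: 56 deposits of ¥17,225 at the end of each quarter.
Periodic rate r = 0.0265/4 per quarter; n is counted in quarters.
FV = PMT × [((1+r)^n − 1)/r] = 17,225 × [(1+r)^56 − 1] / r = ¥1,163,269

¥1,163,269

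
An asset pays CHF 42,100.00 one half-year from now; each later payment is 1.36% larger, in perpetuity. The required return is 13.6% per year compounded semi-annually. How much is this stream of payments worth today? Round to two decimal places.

Periodic rate r = 0.136/2 per half-year.
Growing perpetuity (Gordon): PV = PMT₁ / (r − g) = 42,100 / (r − 0.0136) = CHF 773,897.06.

CHF 773,897.06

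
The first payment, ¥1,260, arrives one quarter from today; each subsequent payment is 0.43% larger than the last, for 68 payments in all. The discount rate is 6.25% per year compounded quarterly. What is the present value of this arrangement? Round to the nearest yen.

Periodic rate r = 0.0625/4 per quarter; n is counted in quarters.
Growing ordinary annuity: PV = PMT₁ × [1 − ((1+g)/(1+r))^n] / (r − g) = 1,260 × [1 − ((1+0.0043)/(1+r))^68] / (r − 0.0043) = ¥59,357.

¥59,357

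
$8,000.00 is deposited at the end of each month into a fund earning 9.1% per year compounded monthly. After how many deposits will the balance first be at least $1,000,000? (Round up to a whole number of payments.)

Periodic rate r = 0.091/12 per month; n is counted in months.
Ordinary annuity FV: 1,000,000 = 8,000 × [((1+r)^n − 1)/r].
(1+r)^n = 1 + 1,000,000 × r / 8,000, so n = ln(1 + 1,000,000·r/8,000) / ln(1+r) = 88.26.
Round up to a whole number of payments: n = 89.

89 payments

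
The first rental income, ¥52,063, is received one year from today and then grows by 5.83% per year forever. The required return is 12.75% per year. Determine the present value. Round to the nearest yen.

Periodic rate r = 0.1275 per year.
Growing perpetuity (Gordon): PV = PMT₁ / (r − g) = 52,063 / (r − 0.0583) = ¥752,355.

¥752,355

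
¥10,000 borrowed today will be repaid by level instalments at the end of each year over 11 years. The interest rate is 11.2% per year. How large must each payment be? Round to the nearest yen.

¥1,626

Level ordinary annuity; solve PV = PMT × [(1 − (1+r)^−n)/r] for PMT.
Periodic rate r = 0.112 per year.
With n = 11: PMT = 10,000 / ([(1 − (1+r)^−n)/r]) = ¥1,626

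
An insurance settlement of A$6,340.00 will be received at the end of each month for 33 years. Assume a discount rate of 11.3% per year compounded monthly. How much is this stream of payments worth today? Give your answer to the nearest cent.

A$656,819.81

This is an ordinary annuity: 396 payments of A$6,340.00 at the end of each month.
Periodic rate r = 0.113/12 per month; n is counted in months.
PV = PMT × [(1 − (1+r)^−n)/r] = 6,340 × [1 − (1+r)^−396] / r = A$656,819.81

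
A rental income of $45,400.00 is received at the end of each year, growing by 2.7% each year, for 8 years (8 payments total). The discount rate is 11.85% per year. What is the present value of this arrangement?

Periodic rate r = 0.1185 per year.
Growing ordinary annuity: PV = PMT₁ × [1 − ((1+g)/(1+r))^n] / (r − g) = 45,400 × [1 − ((1+0.027)/(1+r))^8] / (r − 0.027) = $245,500.22.

$245,500.22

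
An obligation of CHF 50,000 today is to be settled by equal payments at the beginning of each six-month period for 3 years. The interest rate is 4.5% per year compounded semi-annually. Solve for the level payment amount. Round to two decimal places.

Level annuity due; solve PV = PMT × [(1 − (1+r)^−n)/r] × (1+r) for PMT.
Periodic rate r = 0.045/2 per half-year; n is counted in half-years.
With n = 6: PMT = 50,000 / ([(1 − (1+r)^−n)/r] × (1+r)) = CHF 8,803.67

CHF 8,803.67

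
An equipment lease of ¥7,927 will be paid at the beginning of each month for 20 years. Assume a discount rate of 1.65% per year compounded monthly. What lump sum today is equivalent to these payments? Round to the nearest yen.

This is an annuity due: 240 payments of ¥7,927 at the beginning of each month.
Periodic rate r = 0.0165/12 per month; n is counted in months.
PV = PMT × [(1 − (1+r)^−n)/r] × (1+r) = 7,927 × [1 − (1+r)^−240] / r × (1+r) = ¥1,621,717

¥1,621,717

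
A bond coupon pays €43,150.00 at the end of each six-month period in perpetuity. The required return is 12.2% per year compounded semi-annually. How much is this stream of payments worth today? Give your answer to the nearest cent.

€707,377.05

Periodic rate r = 0.122/2 per half-year.
Level perpetuity: PV = PMT / r = 43,150 / (0.122/2) = €707,377.05.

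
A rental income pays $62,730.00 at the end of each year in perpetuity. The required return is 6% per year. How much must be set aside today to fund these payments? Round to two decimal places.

Periodic rate r = 0.06 per year.
Level perpetuity: PV = PMT / r = 62,730 / (0.06) = $1,045,500.00.

$1,045,500.00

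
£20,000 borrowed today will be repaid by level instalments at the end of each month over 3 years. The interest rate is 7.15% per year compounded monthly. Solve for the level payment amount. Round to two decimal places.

£618.91

Level ordinary annuity; solve PV = PMT × [(1 − (1+r)^−n)/r] for PMT.
Periodic rate r = 0.0715/12 per month; n is counted in months.
With n = 36: PMT = 20,000 / ([(1 − (1+r)^−n)/r]) = £618.91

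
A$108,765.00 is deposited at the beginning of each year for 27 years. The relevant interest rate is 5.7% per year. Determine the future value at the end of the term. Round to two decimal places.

A$6,992,852.26

This is an annuity due: 27 deposits of A$108,765.00 at the beginning of each year.
Periodic rate r = 0.057 per year.
FV = PMT × [((1+r)^n − 1)/r] × (1+r) = 108,765 × [(1+r)^27 − 1] / r × (1+r) = A$6,992,852.26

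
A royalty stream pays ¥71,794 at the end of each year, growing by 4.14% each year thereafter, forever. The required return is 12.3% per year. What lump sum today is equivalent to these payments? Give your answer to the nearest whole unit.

¥879,828

Periodic rate r = 0.123 per year.
Growing perpetuity (Gordon): PV = PMT₁ / (r − g) = 71,794 / (r − 0.0414) = ¥879,828.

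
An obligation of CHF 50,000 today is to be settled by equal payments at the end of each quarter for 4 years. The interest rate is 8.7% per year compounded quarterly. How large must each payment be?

CHF 3,733.75

Level ordinary annuity; solve PV = PMT × [(1 − (1+r)^−n)/r] for PMT.
Periodic rate r = 0.087/4 per quarter; n is counted in quarters.
With n = 16: PMT = 50,000 / ([(1 − (1+r)^−n)/r]) = CHF 3,733.75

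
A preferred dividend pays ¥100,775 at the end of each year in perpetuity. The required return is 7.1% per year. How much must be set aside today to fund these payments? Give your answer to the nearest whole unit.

Periodic rate r = 0.071 per year.
Level perpetuity: PV = PMT / r = 100,775 / (0.071) = ¥1,419,366.

¥1,419,366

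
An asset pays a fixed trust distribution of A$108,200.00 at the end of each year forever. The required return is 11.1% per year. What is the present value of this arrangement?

A$974,774.77

Periodic rate r = 0.111 per year.
Level perpetuity: PV = PMT / r = 108,200 / (0.111) = A$974,774.77.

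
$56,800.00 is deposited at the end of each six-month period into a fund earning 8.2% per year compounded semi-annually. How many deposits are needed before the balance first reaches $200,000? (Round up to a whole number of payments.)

Periodic rate r = 0.082/2 per half-year; n is counted in half-years.
Ordinary annuity FV: 200,000 = 56,800 × [((1+r)^n − 1)/r].
(1+r)^n = 1 + 200,000 × r / 56,800, so n = ln(1 + 200,000·r/56,800) / ln(1+r) = 3.36.
Round up to a whole number of payments: n = 4.

4 payments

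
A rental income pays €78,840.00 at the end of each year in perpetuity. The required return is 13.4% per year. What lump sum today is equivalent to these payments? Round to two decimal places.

Periodic rate r = 0.134 per year.
Level perpetuity: PV = PMT / r = 78,840 / (0.134) = €588,358.21.

€588,358.21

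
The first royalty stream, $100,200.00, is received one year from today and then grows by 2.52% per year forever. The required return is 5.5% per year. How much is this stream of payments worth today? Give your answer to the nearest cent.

Periodic rate r = 0.055 per year.
Growing perpetuity (Gordon): PV = PMT₁ / (r − g) = 100,200 / (r − 0.0252) = $3,362,416.11.

$3,362,416.11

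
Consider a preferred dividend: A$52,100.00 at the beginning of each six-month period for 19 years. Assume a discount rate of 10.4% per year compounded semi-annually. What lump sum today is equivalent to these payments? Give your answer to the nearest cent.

A$900,472.30

This is an annuity due: 38 payments of A$52,100.00 at the beginning of each six-month period.
Periodic rate r = 0.104/2 per half-year; n is counted in half-years.
PV = PMT × [(1 − (1+r)^−n)/r] × (1+r) = 52,100 × [1 − (1+r)^−38] / r × (1+r) = A$900,472.30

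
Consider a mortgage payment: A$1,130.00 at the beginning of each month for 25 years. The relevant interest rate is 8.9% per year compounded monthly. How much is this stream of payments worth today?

This is an annuity due: 300 payments of A$1,130.00 at the beginning of each month.
Periodic rate r = 0.089/12 per month; n is counted in months.
PV = PMT × [(1 − (1+r)^−n)/r] × (1+r) = 1,130 × [1 − (1+r)^−300] / r × (1+r) = A$136,765.58

A$136,765.58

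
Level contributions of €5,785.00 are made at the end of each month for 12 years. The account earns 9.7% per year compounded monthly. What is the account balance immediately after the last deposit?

€1,565,719.50

This is an ordinary annuity: 144 deposits of €5,785.00 at the end of each month.
Periodic rate r = 0.097/12 per month; n is counted in months.
FV = PMT × [((1+r)^n − 1)/r] = 5,785 × [(1+r)^144 − 1] / r = €1,565,719.50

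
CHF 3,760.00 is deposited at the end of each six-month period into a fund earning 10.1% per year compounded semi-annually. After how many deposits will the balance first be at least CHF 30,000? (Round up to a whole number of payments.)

Periodic rate r = 0.101/2 per half-year; n is counted in half-years.
Ordinary annuity FV: 30,000 = 3,760 × [((1+r)^n − 1)/r].
(1+r)^n = 1 + 30,000 × r / 3,760, so n = ln(1 + 30,000·r/3,760) / ln(1+r) = 6.87.
Round up to a whole number of payments: n = 7.

7 payments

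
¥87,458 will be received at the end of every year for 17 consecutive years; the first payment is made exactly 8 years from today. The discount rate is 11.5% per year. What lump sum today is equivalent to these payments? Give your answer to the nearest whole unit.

Ordinary annuity of 17 payments, first payment at period 8.
Periodic rate r = 0.115 per year.
The ordinary-annuity PV formula values the stream one period before the first payment (period 7); discount that back 7 periods:
PV₀ = 87,458 × [1 − (1+r)^−17] / r × (1+r)^−7 = ¥299,175

¥299,175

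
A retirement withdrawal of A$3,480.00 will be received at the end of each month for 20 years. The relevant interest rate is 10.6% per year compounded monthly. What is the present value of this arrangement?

A$346,232.09

This is an ordinary annuity: 240 payments of A$3,480.00 at the end of each month.
Periodic rate r = 0.106/12 per month; n is counted in months.
PV = PMT × [(1 − (1+r)^−n)/r] = 3,480 × [1 − (1+r)^−240] / r = A$346,232.09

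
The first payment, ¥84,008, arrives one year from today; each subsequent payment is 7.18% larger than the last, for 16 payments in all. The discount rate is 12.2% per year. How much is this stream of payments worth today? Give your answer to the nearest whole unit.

Periodic rate r = 0.122 per year.
Growing ordinary annuity: PV = PMT₁ × [1 − ((1+g)/(1+r))^n] / (r − g) = 84,008 × [1 − ((1+0.0718)/(1+r))^16] / (r − 0.0718) = ¥868,919.

¥868,919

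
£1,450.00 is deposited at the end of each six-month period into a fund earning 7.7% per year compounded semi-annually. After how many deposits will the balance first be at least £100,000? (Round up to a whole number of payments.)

Periodic rate r = 0.077/2 per half-year; n is counted in half-years.
Ordinary annuity FV: 100,000 = 1,450 × [((1+r)^n − 1)/r].
(1+r)^n = 1 + 100,000 × r / 1,450, so n = ln(1 + 100,000·r/1,450) / ln(1+r) = 34.31.
Round up to a whole number of payments: n = 35.

35 payments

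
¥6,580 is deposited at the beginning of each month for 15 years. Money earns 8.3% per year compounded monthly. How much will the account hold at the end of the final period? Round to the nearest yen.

This is an annuity due: 180 deposits of ¥6,580 at the beginning of each month.
Periodic rate r = 0.083/12 per month; n is counted in months.
FV = PMT × [((1+r)^n − 1)/r] × (1+r) = 6,580 × [(1+r)^180 − 1] / r × (1+r) = ¥2,354,610

¥2,354,610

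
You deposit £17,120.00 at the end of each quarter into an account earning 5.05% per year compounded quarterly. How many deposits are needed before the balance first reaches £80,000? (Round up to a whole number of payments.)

Periodic rate r = 0.0505/4 per quarter; n is counted in quarters.
Ordinary annuity FV: 80,000 = 17,120 × [((1+r)^n − 1)/r].
(1+r)^n = 1 + 80,000 × r / 17,120, so n = ln(1 + 80,000·r/17,120) / ln(1+r) = 4.57.
Round up to a whole number of payments: n = 5.

5 payments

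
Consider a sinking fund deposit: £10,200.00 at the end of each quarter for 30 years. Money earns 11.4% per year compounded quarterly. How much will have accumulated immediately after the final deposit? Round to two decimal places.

£10,071,781.70

This is an ordinary annuity: 120 deposits of £10,200.00 at the end of each quarter.
Periodic rate r = 0.114/4 per quarter; n is counted in quarters.
FV = PMT × [((1+r)^n − 1)/r] = 10,200 × [(1+r)^120 − 1] / r = £10,071,781.70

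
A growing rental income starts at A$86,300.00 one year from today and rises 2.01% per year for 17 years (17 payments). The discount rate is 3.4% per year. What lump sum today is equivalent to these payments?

Periodic rate r = 0.034 per year.
Growing ordinary annuity: PV = PMT₁ × [1 − ((1+g)/(1+r))^n] / (r − g) = 86,300 × [1 − ((1+0.0201)/(1+r))^17] / (r − 0.0201) = A$1,276,059.82.

A$1,276,059.82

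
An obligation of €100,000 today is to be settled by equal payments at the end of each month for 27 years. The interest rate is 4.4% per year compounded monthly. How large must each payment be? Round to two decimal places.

Level ordinary annuity; solve PV = PMT × [(1 − (1+r)^−n)/r] for PMT.
Periodic rate r = 0.044/12 per month; n is counted in months.
With n = 324: PMT = 100,000 / ([(1 − (1+r)^−n)/r]) = €527.95

€527.95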